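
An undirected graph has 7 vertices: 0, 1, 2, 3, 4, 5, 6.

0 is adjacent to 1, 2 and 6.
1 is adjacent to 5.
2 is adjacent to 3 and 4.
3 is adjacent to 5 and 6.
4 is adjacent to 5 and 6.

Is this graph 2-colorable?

The cycle 5-4-2-0-1-5 has odd length 5, so it cannot be 2-colored; at least 3 colors are needed.
So 2 colors are not enough.

No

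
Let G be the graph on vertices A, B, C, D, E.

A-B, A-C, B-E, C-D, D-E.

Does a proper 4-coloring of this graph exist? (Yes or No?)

The chromatic number is 3. The cycle C-D-E-B-A-C has odd length 5, so it cannot be 2-colored; at least 3 colors are needed.
3 colors suffice: color red → {A, E}; color blue → {B, D}; color green → {C}.
Since 4 ≥ 3, a proper 4-coloring certainly exists.

Yes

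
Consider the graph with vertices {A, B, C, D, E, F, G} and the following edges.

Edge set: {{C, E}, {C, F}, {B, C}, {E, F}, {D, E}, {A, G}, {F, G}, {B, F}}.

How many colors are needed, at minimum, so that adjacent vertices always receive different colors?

3

B, C, F are pairwise adjacent, so at least 3 colors are needed.
3 colors suffice: color red → {A, D, F}; color blue → {C, G}; color green → {B, E}. No two adjacent vertices share a color.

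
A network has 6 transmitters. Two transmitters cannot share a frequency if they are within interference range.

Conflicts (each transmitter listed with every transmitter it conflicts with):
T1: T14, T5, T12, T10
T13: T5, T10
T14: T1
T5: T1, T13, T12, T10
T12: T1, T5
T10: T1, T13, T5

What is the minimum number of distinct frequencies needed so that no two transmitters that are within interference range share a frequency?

T1, T5, T12 pairwise conflict, so at least 3 frequencies are needed.
3 frequencies suffice: T1=1, T13=1, T14=2, T5=2, T12=3, T10=3. Each listed conflict is separated.

3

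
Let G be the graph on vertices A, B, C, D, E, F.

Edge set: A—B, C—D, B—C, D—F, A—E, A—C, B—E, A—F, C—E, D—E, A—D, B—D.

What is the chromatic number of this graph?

5

A, B, C, D, E are pairwise adjacent (a clique of size 5), so at least 5 colors are needed.
5 colors suffice: color 1 → {A}; color 2 → {D}; color 3 → {C, F}; color 4 → {B}; color 5 → {E}. Each edge has distinct colors on its endpoints.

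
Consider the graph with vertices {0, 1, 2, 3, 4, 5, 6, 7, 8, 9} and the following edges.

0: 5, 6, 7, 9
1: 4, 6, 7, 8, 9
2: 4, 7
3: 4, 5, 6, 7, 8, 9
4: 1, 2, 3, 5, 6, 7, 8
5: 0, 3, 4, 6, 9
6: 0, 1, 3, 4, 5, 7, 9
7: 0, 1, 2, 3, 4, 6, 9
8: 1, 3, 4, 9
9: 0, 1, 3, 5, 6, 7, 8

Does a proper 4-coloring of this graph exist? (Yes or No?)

Yes

The chromatic number is 4. 0, 6, 7, 9 are pairwise adjacent (a clique of size 4), so at least 4 colors are needed.
4 colors suffice: color red → {2, 6, 8}; color blue → {4, 9}; color green → {5, 7}; color yellow → {0, 1, 3}.
That is already a proper 4-coloring.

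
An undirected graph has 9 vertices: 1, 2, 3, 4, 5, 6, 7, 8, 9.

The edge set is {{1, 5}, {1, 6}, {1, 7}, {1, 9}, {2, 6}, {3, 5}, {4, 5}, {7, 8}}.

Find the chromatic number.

1 and 6 are adjacent, so at least 2 colors are needed.
2 colors suffice: color a → {1, 2, 3, 4, 8}; color b → {5, 6, 7, 9}. Each edge has distinct colors on its endpoints.

2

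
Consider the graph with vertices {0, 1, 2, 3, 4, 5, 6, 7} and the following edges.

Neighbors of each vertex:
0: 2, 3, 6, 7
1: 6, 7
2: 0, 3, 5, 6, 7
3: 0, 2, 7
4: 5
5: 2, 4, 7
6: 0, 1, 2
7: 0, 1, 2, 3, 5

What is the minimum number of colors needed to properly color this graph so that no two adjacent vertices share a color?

0, 2, 3, 7 form a clique, so at least 4 colors are needed.
One proper 4-coloring: 0=green, 1=red, 2=red, 3=yellow, 4=red, 5=green, 6=blue, 7=blue. Each edge has distinct colors on its endpoints.

4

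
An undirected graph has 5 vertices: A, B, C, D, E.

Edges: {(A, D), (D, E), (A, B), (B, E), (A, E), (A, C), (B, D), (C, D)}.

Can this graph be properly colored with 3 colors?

A, B, D, E form a clique, so at least 4 colors are needed.
So 3 colors are not enough.

No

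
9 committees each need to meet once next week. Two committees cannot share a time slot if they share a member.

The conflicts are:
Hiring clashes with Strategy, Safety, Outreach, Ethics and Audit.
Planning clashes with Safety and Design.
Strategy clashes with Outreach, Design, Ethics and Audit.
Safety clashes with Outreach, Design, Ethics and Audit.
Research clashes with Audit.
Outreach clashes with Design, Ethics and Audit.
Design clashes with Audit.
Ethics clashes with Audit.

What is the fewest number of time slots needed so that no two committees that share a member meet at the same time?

Hiring, Safety, Outreach, Ethics, Audit all conflict with each other, so at least 5 time slots are needed.
5 time slots suffice: time slot 1 → {Planning, Audit}; time slot 2 → {Research, Outreach}; time slot 3 → {Strategy, Safety}; time slot 4 → {Design, Ethics}; time slot 5 → {Hiring}. Every pair that conflicts lands in different time slots.

5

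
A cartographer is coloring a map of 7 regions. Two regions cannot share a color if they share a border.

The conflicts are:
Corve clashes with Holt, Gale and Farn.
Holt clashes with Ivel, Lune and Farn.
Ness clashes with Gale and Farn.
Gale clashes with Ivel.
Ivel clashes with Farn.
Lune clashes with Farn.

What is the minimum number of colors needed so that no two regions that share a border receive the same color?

Corve, Holt, Farn all conflict with each other, so at least 3 colors are needed.
A valid assignment using 3 colors: Corve=3, Holt=2, Ness=2, Gale=1, Ivel=3, Lune=3, Farn=1. Each listed conflict is separated.

3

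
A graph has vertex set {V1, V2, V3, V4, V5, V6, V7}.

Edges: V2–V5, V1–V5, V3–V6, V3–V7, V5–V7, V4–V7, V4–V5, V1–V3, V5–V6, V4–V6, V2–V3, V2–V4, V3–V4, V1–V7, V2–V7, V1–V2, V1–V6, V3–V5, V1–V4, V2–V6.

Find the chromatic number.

6

V1, V2, V3, V4, V5, V6 are mutually adjacent (a clique of size 6), so at least 6 colors are needed.
6 colors suffice: V1=5, V2=1, V3=3, V4=4, V5=2, V6=6, V7=6. Each edge has distinct colors on its endpoints.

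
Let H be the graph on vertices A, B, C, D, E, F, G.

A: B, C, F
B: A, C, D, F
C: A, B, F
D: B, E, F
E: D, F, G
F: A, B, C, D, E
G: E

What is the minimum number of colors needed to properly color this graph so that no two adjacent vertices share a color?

4

A, B, C, F form a clique, so at least 4 colors are needed.
A valid assignment using 4 colors: A=4, B=2, C=3, D=3, E=2, F=1, G=1. No two adjacent vertices share a color.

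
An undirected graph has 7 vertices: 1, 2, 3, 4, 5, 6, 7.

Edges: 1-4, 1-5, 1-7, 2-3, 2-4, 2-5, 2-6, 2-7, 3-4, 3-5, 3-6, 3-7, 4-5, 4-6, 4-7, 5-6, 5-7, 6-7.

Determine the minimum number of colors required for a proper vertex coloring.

2, 3, 4, 5, 6, 7 are pairwise adjacent (a clique of size 6), so at least 6 colors are needed.
6 colors suffice: 1=d, 2=d, 3=f, 4=b, 5=c, 6=e, 7=a. No two adjacent vertices share a color.

6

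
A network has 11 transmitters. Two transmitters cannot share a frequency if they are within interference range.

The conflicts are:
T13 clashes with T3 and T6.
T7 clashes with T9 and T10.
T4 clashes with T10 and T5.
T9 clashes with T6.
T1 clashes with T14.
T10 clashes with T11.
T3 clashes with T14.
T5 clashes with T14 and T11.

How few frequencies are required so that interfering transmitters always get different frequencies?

3

The cycle T3-T14-T5-T11-T10-T7-T9-T6-T13-T3 has odd length 9, so it cannot be 2-colored; at least 3 frequencies are needed.
3 frequencies suffice: T13=3, T7=2, T4=3, T9=3, T1=2, T10=1, T3=2, T5=2, T14=1, T11=3, T6=1. Every pair that conflicts lands in different frequencies.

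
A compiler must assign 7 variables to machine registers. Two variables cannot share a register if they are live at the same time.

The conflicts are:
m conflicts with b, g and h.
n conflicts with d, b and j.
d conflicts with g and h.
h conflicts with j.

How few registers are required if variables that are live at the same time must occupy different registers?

3

The cycle m-h-j-n-b-m has odd length 5, so it cannot be 2-colored; at least 3 registers are needed.
3 registers suffice: register 1 → {m, d, j}; register 2 → {n, g, h}; register 3 → {b}. Each listed conflict is separated.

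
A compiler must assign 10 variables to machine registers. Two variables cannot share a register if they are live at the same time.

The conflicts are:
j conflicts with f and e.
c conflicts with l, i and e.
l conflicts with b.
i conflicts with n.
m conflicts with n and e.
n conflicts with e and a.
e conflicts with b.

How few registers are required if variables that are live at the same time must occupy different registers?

3

m, n, e pairwise conflict, so at least 3 registers are needed.
3 registers suffice: register 1 → {f, l, i, e, a}; register 2 → {j, c, n, b}; register 3 → {m}. Each listed conflict is separated.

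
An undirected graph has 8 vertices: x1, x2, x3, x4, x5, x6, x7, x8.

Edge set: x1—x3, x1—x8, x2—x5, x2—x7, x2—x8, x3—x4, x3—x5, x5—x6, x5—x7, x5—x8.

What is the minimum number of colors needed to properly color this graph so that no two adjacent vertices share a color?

x2, x5, x7 are mutually adjacent, so at least 3 colors are needed.
3 colors suffice: color R → {x1, x4, x5}; color B → {x3, x6, x7, x8}; color G → {x2}. Every edge joins two different colors.

3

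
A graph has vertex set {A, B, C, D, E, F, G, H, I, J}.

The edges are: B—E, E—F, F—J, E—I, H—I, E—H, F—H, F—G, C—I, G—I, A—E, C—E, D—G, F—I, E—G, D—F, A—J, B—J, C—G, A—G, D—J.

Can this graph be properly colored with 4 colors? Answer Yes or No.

The chromatic number is 4. C, E, G, I are mutually adjacent (a clique of size 4), so at least 4 colors are needed.
4 colors suffice: color 1 → {E, J}; color 2 → {B, G, H}; color 3 → {A, C, F}; color 4 → {D, I}.
That is already a proper 4-coloring.

Yes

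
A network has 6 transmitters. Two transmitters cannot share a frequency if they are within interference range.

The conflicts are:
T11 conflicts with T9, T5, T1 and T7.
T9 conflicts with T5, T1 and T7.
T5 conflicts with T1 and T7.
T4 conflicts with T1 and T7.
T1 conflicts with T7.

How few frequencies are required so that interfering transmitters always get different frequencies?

5

T11, T9, T5, T1, T7 pairwise conflict, so at least 5 frequencies are needed.
5 frequencies suffice: frequency 1 → {T1}; frequency 2 → {T7}; frequency 3 → {T5, T4}; frequency 4 → {T11}; frequency 5 → {T9}. No two conflicting transmitters share a frequency.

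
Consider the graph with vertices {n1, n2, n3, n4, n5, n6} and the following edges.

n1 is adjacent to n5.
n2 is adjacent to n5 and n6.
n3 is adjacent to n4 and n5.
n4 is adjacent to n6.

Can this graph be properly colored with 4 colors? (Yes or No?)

The chromatic number is 3. The cycle n6-n4-n3-n5-n2-n6 has odd length 5, so it cannot be 2-colored; at least 3 colors are needed.
3 colors suffice: color R → {n5, n6}; color B → {n1, n2, n3}; color G → {n4}.
Since 4 ≥ 3, a proper 4-coloring certainly exists.

Yes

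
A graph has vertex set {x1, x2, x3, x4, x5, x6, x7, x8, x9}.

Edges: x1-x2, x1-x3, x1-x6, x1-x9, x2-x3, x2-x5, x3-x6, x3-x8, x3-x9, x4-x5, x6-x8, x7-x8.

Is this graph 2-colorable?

x1, x2, x3 are pairwise adjacent, so at least 3 colors are needed.
So 2 colors are not enough.

No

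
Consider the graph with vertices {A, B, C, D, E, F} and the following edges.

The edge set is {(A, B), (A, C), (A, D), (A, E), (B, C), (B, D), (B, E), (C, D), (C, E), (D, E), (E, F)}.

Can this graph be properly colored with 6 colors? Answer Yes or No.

The chromatic number is 5. A, B, C, D, E form a clique, so at least 5 colors are needed.
5 colors suffice: A=4, B=3, C=2, D=5, E=1, F=2.
Since 6 ≥ 5, a proper 6-coloring certainly exists.

Yes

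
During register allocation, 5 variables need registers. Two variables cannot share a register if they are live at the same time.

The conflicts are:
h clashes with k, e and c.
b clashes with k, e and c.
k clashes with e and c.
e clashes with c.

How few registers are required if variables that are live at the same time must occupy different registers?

4

b, k, e, c all conflict with each other, so at least 4 registers are needed.
4 registers suffice: register 1 → {c}; register 2 → {e}; register 3 → {k}; register 4 → {h, b}. Each listed conflict is separated.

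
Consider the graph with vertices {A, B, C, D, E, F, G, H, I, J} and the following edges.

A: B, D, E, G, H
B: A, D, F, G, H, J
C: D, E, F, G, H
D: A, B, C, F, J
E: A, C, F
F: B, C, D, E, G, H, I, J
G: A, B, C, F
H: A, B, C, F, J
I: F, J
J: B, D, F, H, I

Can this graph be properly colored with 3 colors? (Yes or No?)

B, F, H, J are pairwise adjacent (a clique of size 4), so at least 4 colors are needed.
So 3 colors are not enough.

No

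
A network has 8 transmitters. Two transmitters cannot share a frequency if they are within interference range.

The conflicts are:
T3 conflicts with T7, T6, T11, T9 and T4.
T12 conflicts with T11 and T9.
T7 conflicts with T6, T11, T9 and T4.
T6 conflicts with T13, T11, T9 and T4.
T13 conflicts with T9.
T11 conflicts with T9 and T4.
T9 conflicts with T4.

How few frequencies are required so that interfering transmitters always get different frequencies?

T3, T7, T6, T11, T9, T4 all conflict with each other, so at least 6 frequencies are needed.
6 frequencies suffice: T3=6, T12=2, T7=5, T6=2, T13=3, T11=3, T9=1, T4=4. Every pair that conflicts lands in different frequencies.

6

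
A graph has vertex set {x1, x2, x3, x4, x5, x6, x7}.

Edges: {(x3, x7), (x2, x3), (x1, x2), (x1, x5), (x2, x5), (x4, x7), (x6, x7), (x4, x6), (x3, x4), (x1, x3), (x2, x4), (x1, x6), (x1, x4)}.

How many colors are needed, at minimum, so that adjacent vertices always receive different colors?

x1, x2, x3, x4 are mutually adjacent (a clique of size 4), so at least 4 colors are needed.
4 colors suffice: color red → {x1, x7}; color blue → {x4, x5}; color green → {x3, x6}; color yellow → {x2}. No two adjacent vertices share a color.

4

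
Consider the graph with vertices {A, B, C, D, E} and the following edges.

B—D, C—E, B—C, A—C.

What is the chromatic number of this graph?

B and D are adjacent, so at least 2 colors are needed.
A valid assignment using 2 colors: A=2, B=2, C=1, D=1, E=2. Every edge joins two different colors.

2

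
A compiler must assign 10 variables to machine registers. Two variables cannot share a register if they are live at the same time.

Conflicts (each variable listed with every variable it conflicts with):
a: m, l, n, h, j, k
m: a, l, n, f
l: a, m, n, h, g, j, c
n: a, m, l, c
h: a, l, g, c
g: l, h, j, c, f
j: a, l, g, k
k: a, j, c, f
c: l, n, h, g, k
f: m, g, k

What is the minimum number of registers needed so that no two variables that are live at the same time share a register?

a, m, l, n pairwise conflict, so at least 4 registers are needed.
4 registers suffice: register 1 → {l, k}; register 2 → {a, c, f}; register 3 → {m, g}; register 4 → {n, h, j}. Each listed conflict is separated.

4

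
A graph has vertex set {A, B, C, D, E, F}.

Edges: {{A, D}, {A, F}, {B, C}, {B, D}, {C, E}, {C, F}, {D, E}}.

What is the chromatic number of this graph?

3

The cycle D-A-F-C-B-D has odd length 5, so it cannot be 2-colored; at least 3 colors are needed.
3 colors suffice: color 1 → {C, D}; color 2 → {B, E, F}; color 3 → {A}. Every edge joins two different colors.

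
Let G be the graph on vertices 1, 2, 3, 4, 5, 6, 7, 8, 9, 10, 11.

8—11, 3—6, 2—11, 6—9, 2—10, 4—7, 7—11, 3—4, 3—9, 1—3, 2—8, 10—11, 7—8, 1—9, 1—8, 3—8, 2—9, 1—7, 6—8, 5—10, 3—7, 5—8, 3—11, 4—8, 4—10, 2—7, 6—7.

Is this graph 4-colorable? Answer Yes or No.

Yes

The chromatic number is 4. 3, 7, 8, 11 form a clique, so at least 4 colors are needed.
4 colors suffice: color a → {8, 9, 10}; color b → {2, 3, 5}; color c → {7}; color d → {1, 4, 6, 11}.
That is already a proper 4-coloring.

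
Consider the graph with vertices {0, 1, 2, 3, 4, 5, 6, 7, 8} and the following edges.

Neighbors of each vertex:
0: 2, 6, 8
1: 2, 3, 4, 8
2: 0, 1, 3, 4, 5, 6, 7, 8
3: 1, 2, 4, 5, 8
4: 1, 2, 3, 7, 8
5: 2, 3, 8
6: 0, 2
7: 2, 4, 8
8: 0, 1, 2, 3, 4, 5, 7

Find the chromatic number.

1, 2, 3, 4, 8 are mutually adjacent (a clique of size 5), so at least 5 colors are needed.
5 colors suffice: 0=c, 1=e, 2=a, 3=d, 4=c, 5=c, 6=b, 7=d, 8=b. Each edge has distinct colors on its endpoints.

5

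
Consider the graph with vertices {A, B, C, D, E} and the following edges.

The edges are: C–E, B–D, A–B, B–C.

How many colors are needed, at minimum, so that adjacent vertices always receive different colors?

2

C and E are adjacent, so at least 2 colors are needed.
2 colors suffice: A=2, B=1, C=2, D=2, E=1. Each edge has distinct colors on its endpoints.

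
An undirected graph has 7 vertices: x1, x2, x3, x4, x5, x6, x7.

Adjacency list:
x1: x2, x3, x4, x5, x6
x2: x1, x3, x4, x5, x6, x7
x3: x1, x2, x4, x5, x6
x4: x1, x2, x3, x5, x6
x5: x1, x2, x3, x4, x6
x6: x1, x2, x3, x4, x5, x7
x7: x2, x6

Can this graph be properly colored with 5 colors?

No

x1, x2, x3, x4, x5, x6 are mutually adjacent (a clique of size 6), so at least 6 colors are needed.
So 5 colors are not enough.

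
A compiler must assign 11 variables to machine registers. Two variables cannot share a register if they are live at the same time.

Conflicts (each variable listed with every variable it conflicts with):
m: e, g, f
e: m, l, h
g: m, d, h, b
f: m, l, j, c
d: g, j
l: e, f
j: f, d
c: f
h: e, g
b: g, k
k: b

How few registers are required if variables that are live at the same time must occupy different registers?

The cycle d-j-f-m-g-d has odd length 5, so it cannot be 2-colored; at least 3 registers are needed.
3 registers suffice: register 1 → {e, g, f, k}; register 2 → {m, d, l, c, h, b}; register 3 → {j}. No two conflicting variables share a register.

3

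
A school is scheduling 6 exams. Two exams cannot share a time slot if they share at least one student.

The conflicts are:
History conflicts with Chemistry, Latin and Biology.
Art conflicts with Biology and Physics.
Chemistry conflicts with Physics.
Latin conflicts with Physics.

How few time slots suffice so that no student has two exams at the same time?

The cycle Biology-History-Latin-Physics-Art-Biology has odd length 5, so it cannot be 2-colored; at least 3 time slots are needed.
3 time slots suffice: time slot 1 → {History, Physics}; time slot 2 → {Chemistry, Latin, Biology}; time slot 3 → {Art}. No two conflicting exams share a time slot.

3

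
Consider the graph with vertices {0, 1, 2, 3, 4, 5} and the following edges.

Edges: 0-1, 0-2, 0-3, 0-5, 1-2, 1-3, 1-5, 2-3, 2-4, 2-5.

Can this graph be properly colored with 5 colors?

Yes

The chromatic number is 4. 0, 1, 2, 5 form a clique, so at least 4 colors are needed.
A valid assignment using 4 colors: 0=b, 1=c, 2=a, 3=d, 4=b, 5=d.
Since 5 ≥ 4, a proper 5-coloring certainly exists.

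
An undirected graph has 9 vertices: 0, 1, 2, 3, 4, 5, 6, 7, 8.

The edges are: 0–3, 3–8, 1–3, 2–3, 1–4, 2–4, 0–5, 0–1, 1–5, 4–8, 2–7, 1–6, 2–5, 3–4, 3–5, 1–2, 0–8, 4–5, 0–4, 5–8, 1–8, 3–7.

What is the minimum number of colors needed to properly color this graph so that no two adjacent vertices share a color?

6

0, 1, 3, 4, 5, 8 are mutually adjacent (a clique of size 6), so at least 6 colors are needed.
6 colors suffice: color red → {1, 7}; color blue → {3, 6}; color green → {5}; color yellow → {4}; color purple → {0, 2}; color orange → {8}. No two adjacent vertices share a color.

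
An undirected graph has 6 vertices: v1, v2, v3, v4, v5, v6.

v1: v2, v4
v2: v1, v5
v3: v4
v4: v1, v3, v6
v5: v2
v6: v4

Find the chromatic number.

v1 and v2 are adjacent, so at least 2 colors are needed.
A valid assignment using 2 colors: v1=blue, v2=red, v3=blue, v4=red, v5=blue, v6=blue. Each edge has distinct colors on its endpoints.

2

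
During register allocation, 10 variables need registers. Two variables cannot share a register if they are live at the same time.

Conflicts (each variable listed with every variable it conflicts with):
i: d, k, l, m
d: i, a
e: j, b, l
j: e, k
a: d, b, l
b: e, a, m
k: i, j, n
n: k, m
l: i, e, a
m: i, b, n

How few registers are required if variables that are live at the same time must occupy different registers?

3

The cycle l-e-b-m-i-l has odd length 5, so it cannot be 2-colored; at least 3 registers are needed.
3 registers suffice: register 1 → {i, j, b, n}; register 2 → {e, a, k, m}; register 3 → {d, l}. Every pair that conflicts lands in different registers.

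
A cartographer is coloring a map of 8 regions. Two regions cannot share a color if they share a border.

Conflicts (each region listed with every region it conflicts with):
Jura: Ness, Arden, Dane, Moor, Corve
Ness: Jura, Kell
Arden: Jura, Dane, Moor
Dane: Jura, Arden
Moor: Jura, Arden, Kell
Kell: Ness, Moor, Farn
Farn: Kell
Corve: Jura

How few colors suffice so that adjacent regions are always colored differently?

3

Jura, Arden, Dane pairwise conflict, so at least 3 colors are needed.
3 colors suffice: color 1 → {Jura, Kell}; color 2 → {Ness, Dane, Moor, Farn, Corve}; color 3 → {Arden}. No two conflicting regions share a color.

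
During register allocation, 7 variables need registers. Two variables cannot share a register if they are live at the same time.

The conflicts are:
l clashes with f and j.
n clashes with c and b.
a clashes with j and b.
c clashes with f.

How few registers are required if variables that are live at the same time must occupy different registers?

The cycle l-f-c-n-b-a-j-l has odd length 7, so it cannot be 2-colored; at least 3 registers are needed.
3 registers suffice: l=1, n=1, a=1, c=2, f=3, j=2, b=2. No two conflicting variables share a register.

3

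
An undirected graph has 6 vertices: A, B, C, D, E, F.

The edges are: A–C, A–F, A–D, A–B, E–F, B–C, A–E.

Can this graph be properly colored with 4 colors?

The chromatic number is 3. A, E, F form a triangle, so at least 3 colors are needed.
3 colors suffice: color red → {A}; color blue → {C, D, F}; color green → {B, E}.
Since 4 ≥ 3, a proper 4-coloring certainly exists.

Yes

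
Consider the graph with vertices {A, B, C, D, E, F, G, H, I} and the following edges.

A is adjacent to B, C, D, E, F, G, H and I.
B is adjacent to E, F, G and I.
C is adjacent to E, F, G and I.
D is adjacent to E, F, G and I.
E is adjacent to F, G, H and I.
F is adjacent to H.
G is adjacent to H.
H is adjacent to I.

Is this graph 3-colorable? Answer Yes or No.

A, E, H, I form a clique, so at least 4 colors are needed.
So 3 colors are not enough.

No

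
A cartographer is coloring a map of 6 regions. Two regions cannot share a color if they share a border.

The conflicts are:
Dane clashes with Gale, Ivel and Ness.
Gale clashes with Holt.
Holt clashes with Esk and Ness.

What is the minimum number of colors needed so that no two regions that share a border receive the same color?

Dane and Ivel conflict, so at least 2 colors are needed.
2 colors suffice: color 1 → {Dane, Holt}; color 2 → {Gale, Esk, Ivel, Ness}. Every pair that conflicts lands in different colors.

2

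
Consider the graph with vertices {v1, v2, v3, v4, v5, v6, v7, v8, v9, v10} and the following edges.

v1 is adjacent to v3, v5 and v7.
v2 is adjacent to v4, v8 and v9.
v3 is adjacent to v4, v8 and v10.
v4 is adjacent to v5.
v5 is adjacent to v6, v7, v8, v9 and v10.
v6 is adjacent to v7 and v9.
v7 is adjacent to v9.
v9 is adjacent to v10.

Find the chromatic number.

4

v5, v6, v7, v9 are mutually adjacent (a clique of size 4), so at least 4 colors are needed.
4 colors suffice: color red → {v2, v3, v5}; color blue → {v1, v4, v8, v9}; color green → {v7, v10}; color yellow → {v6}. Every edge joins two different colors.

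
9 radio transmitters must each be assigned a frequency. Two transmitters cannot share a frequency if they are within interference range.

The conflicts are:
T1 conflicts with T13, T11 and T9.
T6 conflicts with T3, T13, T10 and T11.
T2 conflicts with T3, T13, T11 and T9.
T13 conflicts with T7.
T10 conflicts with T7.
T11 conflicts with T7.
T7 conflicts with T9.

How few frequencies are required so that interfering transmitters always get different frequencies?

2

T6 and T3 conflict, so at least 2 frequencies are needed.
Using 2 frequencies: T1=1, T6=1, T2=1, T3=2, T13=2, T10=2, T11=2, T7=1, T9=2. Every pair that conflicts lands in different frequencies.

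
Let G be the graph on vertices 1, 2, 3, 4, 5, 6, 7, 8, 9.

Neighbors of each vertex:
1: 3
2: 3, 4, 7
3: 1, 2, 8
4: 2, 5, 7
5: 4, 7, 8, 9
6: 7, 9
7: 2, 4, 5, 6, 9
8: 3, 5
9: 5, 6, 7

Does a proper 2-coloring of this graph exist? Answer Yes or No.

5, 7, 9 are pairwise adjacent, so at least 3 colors are needed.
So 2 colors are not enough.

No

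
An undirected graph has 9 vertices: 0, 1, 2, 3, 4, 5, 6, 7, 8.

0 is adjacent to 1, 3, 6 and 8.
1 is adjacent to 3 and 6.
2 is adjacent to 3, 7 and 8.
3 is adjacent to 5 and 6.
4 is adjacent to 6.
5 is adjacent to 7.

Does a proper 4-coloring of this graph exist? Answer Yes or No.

The chromatic number is 4. 0, 1, 3, 6 form a clique, so at least 4 colors are needed.
One proper 4-coloring: 0=green, 1=yellow, 2=blue, 3=red, 4=red, 5=blue, 6=blue, 7=red, 8=red.
That is already a proper 4-coloring.

Yes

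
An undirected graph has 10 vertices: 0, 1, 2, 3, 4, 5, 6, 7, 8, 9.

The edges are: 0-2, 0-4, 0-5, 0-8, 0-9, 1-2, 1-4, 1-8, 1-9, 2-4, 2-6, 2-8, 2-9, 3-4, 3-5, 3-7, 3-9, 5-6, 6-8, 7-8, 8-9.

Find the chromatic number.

1, 2, 8, 9 are mutually adjacent (a clique of size 4), so at least 4 colors are needed.
4 colors suffice: color a → {3, 8}; color b → {2, 5, 7}; color c → {4, 6, 9}; color d → {0, 1}. No two adjacent vertices share a color.

4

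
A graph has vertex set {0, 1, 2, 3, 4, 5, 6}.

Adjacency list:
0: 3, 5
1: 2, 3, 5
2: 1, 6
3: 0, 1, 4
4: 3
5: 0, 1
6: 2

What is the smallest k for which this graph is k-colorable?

2

1 and 3 are adjacent, so at least 2 colors are needed.
2 colors suffice: color red → {0, 1, 4, 6}; color blue → {2, 3, 5}. No two adjacent vertices share a color.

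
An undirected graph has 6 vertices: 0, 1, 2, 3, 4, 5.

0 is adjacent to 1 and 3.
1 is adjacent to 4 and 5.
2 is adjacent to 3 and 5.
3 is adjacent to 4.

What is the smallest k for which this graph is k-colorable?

3

The cycle 3-4-1-5-2-3 has odd length 5, so it cannot be 2-colored; at least 3 colors are needed.
3 colors suffice: color red → {1, 3}; color blue → {0, 2, 4}; color green → {5}. Each edge has distinct colors on its endpoints.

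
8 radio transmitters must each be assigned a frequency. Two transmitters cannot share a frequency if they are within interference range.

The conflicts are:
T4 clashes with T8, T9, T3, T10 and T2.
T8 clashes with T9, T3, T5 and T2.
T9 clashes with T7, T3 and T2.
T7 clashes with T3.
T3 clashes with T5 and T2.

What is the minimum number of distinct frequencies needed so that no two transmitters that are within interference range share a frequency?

T4, T8, T9, T3, T2 pairwise conflict, so at least 5 frequencies are needed.
5 frequencies suffice: frequency 1 → {T3, T10}; frequency 2 → {T4, T7, T5}; frequency 3 → {T8}; frequency 4 → {T9}; frequency 5 → {T2}. No two conflicting transmitters share a frequency.

5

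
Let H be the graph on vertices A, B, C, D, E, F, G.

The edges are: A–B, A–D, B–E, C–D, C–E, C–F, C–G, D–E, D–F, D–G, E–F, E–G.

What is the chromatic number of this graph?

C, D, E, F are mutually adjacent (a clique of size 4), so at least 4 colors are needed.
4 colors suffice: A=2, B=1, C=3, D=1, E=2, F=4, G=4. Each edge has distinct colors on its endpoints.

4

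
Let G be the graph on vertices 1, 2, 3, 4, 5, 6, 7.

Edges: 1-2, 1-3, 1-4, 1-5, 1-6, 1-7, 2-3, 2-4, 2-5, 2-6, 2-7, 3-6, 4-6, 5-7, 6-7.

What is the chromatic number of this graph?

4

1, 2, 3, 6 are mutually adjacent (a clique of size 4), so at least 4 colors are needed.
4 colors suffice: color a → {2}; color b → {1}; color c → {5, 6}; color d → {3, 4, 7}. Every edge joins two different colors.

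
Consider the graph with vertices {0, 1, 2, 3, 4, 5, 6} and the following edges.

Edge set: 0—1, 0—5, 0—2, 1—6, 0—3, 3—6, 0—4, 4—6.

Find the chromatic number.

4 and 6 are adjacent, so at least 2 colors are needed.
2 colors suffice: color a → {0, 6}; color b → {1, 2, 3, 4, 5}. Each edge has distinct colors on its endpoints.

2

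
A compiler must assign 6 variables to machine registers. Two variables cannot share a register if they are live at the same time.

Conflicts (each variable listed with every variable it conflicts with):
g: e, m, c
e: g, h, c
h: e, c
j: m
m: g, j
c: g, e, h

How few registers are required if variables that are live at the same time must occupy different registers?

3

g, e, c all conflict with each other, so at least 3 registers are needed.
3 registers suffice: register 1 → {e, m}; register 2 → {g, h, j}; register 3 → {c}. No two conflicting variables share a register.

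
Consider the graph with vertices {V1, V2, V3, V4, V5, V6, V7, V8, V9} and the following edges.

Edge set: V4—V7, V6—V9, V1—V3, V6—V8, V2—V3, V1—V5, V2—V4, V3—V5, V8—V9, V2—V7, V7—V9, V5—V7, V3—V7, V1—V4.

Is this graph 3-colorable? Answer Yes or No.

The chromatic number is 3. V2, V4, V7 are mutually adjacent, so at least 3 colors are needed.
3 colors suffice: V1=red, V2=green, V3=blue, V4=blue, V5=green, V6=red, V7=red, V8=green, V9=blue.
That is already a proper 3-coloring.

Yes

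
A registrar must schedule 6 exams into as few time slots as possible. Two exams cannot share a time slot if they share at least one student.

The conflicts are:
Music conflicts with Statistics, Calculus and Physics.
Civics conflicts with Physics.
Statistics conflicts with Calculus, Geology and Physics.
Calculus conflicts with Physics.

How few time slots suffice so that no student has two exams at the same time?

4

Music, Statistics, Calculus, Physics are mutually in conflict, so at least 4 time slots are needed.
4 time slots suffice: time slot 1 → {Geology, Physics}; time slot 2 → {Civics, Statistics}; time slot 3 → {Calculus}; time slot 4 → {Music}. Every pair that conflicts lands in different time slots.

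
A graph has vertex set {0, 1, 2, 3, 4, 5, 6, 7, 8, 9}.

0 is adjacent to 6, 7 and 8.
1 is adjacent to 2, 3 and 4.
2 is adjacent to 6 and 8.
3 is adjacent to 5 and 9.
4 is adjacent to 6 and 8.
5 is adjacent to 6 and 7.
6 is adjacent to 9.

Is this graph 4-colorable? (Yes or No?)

The chromatic number is 3. The cycle 3-1-4-6-9-3 has odd length 5, so it cannot be 2-colored; at least 3 colors are needed.
3 colors suffice: color red → {3, 6, 7, 8}; color blue → {0, 2, 4, 5, 9}; color green → {1}.
Since 4 ≥ 3, a proper 4-coloring certainly exists.

Yes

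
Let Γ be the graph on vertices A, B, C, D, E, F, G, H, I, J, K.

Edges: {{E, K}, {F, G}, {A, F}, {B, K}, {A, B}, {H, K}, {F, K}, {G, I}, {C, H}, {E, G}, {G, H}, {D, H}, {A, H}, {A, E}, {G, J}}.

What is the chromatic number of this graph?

B and K are adjacent, so at least 2 colors are needed.
2 colors suffice: color red → {B, E, F, H, I, J}; color blue → {A, C, D, G, K}. Every edge joins two different colors.

2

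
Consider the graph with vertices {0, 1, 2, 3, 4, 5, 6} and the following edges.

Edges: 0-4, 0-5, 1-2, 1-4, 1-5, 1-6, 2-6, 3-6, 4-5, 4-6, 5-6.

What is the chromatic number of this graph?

4

1, 4, 5, 6 are mutually adjacent (a clique of size 4), so at least 4 colors are needed.
4 colors suffice: color a → {0, 6}; color b → {2, 3, 5}; color c → {4}; color d → {1}. No two adjacent vertices share a color.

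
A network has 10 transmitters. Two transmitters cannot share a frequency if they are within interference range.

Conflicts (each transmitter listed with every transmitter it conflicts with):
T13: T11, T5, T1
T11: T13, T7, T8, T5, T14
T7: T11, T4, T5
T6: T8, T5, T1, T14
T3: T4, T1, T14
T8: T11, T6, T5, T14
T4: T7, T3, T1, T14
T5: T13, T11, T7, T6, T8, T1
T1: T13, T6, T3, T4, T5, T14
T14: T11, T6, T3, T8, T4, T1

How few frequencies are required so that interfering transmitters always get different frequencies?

4

T3, T4, T1, T14 pairwise conflict, so at least 4 frequencies are needed.
A valid assignment using 4 frequencies: T13=3, T11=2, T7=4, T6=4, T3=4, T8=3, T4=3, T5=1, T1=2, T14=1. Each listed conflict is separated.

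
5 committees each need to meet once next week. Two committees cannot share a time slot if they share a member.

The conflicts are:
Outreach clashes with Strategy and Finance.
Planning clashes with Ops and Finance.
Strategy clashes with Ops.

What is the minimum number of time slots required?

The cycle Finance-Outreach-Strategy-Ops-Planning-Finance has odd length 5, so it cannot be 2-colored; at least 3 time slots are needed.
A valid assignment using 3 time slots: Outreach=2, Planning=2, Strategy=1, Ops=3, Finance=1. No two conflicting committees share a time slot.

3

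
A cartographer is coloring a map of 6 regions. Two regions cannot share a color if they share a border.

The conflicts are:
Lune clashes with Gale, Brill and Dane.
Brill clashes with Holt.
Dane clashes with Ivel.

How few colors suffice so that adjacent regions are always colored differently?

2

Dane and Ivel conflict, so at least 2 colors are needed.
2 colors suffice: Lune=1, Gale=2, Brill=2, Dane=2, Ivel=1, Holt=1. Every pair that conflicts lands in different colors.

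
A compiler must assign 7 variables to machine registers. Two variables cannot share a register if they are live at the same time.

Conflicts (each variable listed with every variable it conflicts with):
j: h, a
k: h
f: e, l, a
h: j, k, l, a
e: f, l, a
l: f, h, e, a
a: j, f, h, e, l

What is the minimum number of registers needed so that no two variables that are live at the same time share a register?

f, e, l, a are mutually in conflict, so at least 4 registers are needed.
4 registers suffice: j=3, k=1, f=4, h=2, e=2, l=3, a=1. No two conflicting variables share a register.

4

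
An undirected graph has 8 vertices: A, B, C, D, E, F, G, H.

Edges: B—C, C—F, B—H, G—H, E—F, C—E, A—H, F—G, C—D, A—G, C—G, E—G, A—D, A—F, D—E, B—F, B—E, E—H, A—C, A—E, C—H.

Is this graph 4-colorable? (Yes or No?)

A, C, E, F, G are pairwise adjacent (a clique of size 5), so at least 5 colors are needed.
So 4 colors are not enough.

No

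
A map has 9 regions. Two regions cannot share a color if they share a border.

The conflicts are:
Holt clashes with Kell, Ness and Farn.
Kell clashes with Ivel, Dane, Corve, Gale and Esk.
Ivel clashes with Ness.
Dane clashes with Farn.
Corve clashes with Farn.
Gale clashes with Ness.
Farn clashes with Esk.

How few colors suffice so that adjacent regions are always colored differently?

Corve and Farn conflict, so at least 2 colors are needed.
2 colors suffice: Holt=2, Kell=1, Ivel=2, Dane=2, Corve=2, Gale=2, Ness=1, Farn=1, Esk=2. Each listed conflict is separated.

2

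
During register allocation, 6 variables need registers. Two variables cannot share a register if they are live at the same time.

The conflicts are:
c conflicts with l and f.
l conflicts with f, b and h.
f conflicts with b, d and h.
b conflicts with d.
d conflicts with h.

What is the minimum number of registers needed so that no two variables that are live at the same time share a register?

3

c, l, f pairwise conflict, so at least 3 registers are needed.
3 registers suffice: c=3, l=2, f=1, b=3, d=2, h=3. No two conflicting variables share a register.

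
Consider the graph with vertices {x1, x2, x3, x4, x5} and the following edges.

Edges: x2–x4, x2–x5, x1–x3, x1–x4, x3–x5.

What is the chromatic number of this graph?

3

The cycle x3-x1-x4-x2-x5-x3 has odd length 5, so it cannot be 2-colored; at least 3 colors are needed.
3 colors suffice: color 1 → {x3, x4}; color 2 → {x1, x5}; color 3 → {x2}. Every edge joins two different colors.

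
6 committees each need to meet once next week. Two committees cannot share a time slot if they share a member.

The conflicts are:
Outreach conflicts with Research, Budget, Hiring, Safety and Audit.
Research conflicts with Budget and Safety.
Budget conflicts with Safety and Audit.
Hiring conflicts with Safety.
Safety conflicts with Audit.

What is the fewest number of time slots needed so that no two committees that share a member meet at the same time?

4

Outreach, Budget, Safety, Audit pairwise conflict, so at least 4 time slots are needed.
A valid assignment using 4 time slots: Outreach=1, Research=4, Budget=3, Hiring=3, Safety=2, Audit=4. Every pair that conflicts lands in different time slots.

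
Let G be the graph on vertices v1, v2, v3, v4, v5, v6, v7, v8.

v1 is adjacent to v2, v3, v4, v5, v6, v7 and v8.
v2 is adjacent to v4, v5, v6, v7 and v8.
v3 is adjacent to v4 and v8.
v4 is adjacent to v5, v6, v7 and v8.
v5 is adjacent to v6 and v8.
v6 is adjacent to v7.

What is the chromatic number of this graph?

5

v1, v2, v4, v6, v7 are mutually adjacent (a clique of size 5), so at least 5 colors are needed.
A valid assignment using 5 colors: v1=blue, v2=green, v3=green, v4=red, v5=purple, v6=yellow, v7=purple, v8=yellow. Every edge joins two different colors.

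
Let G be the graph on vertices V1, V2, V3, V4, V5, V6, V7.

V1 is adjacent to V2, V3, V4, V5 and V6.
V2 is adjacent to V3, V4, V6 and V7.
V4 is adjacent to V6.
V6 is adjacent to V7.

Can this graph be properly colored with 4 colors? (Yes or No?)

Yes

The chromatic number is 4. V1, V2, V4, V6 are mutually adjacent (a clique of size 4), so at least 4 colors are needed.
One proper 4-coloring: V1=2, V2=1, V3=3, V4=4, V5=1, V6=3, V7=2.
That is already a proper 4-coloring.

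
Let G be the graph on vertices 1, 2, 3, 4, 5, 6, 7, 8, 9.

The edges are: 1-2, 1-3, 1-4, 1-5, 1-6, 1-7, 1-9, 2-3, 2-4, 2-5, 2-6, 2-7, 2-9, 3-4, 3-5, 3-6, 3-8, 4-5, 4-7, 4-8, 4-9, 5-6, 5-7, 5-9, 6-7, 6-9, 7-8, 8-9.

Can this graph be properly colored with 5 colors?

Yes

The chromatic number is 5. 1, 2, 5, 6, 9 are pairwise adjacent (a clique of size 5), so at least 5 colors are needed.
5 colors suffice: color red → {2, 8}; color blue → {1}; color green → {5}; color yellow → {4, 6}; color purple → {3, 7, 9}.
That is already a proper 5-coloring.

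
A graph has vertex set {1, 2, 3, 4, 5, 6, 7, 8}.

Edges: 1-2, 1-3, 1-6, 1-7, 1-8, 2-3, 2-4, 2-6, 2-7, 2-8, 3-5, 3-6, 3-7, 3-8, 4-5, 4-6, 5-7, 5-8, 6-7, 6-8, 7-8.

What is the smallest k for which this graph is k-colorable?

6

1, 2, 3, 6, 7, 8 are mutually adjacent (a clique of size 6), so at least 6 colors are needed.
One proper 6-coloring: 1=f, 2=b, 3=d, 4=c, 5=a, 6=a, 7=e, 8=c. Each edge has distinct colors on its endpoints.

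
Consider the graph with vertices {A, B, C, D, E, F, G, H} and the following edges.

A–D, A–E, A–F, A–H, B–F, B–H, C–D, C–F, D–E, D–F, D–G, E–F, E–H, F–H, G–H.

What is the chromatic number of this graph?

4

A, D, E, F form a clique, so at least 4 colors are needed.
4 colors suffice: color 1 → {F, G}; color 2 → {D, H}; color 3 → {A, B, C}; color 4 → {E}. No two adjacent vertices share a color.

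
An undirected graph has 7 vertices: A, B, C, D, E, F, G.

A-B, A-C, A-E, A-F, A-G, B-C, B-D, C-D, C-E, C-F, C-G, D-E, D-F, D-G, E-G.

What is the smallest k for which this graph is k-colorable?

C, D, E, G are pairwise adjacent (a clique of size 4), so at least 4 colors are needed.
4 colors suffice: A=2, B=3, C=1, D=2, E=4, F=3, G=3. Every edge joins two different colors.

4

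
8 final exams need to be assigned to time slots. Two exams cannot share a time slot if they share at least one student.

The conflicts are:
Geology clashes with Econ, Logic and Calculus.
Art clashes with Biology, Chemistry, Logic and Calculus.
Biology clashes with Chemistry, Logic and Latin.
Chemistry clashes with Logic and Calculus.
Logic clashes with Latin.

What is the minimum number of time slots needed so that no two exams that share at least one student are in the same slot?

4

Art, Biology, Chemistry, Logic all conflict with each other, so at least 4 time slots are needed.
A valid assignment using 4 time slots: Geology=2, Art=4, Biology=2, Chemistry=3, Econ=1, Logic=1, Latin=3, Calculus=1. Each listed conflict is separated.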